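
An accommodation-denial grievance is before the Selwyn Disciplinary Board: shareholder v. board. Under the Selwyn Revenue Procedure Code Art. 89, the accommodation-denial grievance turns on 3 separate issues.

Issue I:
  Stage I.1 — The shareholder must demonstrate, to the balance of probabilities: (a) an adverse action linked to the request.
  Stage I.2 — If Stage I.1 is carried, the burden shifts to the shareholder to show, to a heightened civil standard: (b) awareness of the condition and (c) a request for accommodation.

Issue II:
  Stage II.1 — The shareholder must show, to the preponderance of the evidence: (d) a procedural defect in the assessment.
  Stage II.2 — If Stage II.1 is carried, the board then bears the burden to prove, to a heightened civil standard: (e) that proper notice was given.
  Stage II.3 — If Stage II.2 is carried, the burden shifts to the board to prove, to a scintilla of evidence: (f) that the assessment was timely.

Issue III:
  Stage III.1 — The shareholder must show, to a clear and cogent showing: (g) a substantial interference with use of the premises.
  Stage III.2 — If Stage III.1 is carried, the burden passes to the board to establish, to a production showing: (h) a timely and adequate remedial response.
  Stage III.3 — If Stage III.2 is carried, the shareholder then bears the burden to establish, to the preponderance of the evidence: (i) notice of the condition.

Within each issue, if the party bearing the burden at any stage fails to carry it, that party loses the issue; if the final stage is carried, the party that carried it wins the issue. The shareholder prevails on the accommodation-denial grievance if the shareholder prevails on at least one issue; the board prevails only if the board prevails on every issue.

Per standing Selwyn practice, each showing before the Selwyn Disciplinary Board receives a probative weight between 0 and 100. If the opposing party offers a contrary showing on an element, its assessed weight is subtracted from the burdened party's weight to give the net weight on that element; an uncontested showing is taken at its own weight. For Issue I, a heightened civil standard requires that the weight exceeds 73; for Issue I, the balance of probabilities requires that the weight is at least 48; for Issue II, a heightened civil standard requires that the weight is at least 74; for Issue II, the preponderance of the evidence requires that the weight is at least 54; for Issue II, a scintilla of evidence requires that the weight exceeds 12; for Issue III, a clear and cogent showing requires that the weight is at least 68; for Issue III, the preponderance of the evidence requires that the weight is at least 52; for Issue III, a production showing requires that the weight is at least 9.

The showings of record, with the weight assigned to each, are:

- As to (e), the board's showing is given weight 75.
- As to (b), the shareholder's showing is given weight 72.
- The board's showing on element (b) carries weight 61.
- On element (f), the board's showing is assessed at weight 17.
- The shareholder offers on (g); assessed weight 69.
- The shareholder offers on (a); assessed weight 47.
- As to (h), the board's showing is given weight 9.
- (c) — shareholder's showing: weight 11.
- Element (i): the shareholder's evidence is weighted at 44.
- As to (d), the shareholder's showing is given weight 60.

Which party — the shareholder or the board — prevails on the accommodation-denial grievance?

— Issue I —
Stage I.1 — burden on shareholder; standard: the balance of probabilities (weight is at least 48).
    (a): 47 < 48 [not met]
  Stage I.1 not carried; the shareholder fails its burden.
So the board prevails on this issue.
— Issue II —
Stage II.1 (shareholder, the preponderance of the evidence, weight is at least 54): (d) 60 ≥ 54 — meets.
  Stage II.1 carried; the burden shifts to the board.
Stage II.2 (board, a heightened civil standard, weight is at least 74): (e) 75 ≥ 74 — meets.
  All elements met. The board retains the burden for Stage II.3.
Stage II.3 (board, a scintilla of evidence, weight exceeds 12): (f) 17 > 12 — meets.
  All elements met at the final stage.
With every stage satisfied, the board prevails on this issue.
— Issue III —
Stage III.1 — burden on shareholder; standard: a clear and cogent showing (weight is at least 68).
    (g): 69 ≥ 68 [met]
  The shareholder carries Stage III.1; the board now bears the burden.
Stage III.2 — burden on board; standard: a production showing (weight is at least 9).
    (h): 9 ≥ 9 [met]
  All elements met. The burden passes to the shareholder.
Stage III.3 — burden on shareholder; standard: the preponderance of the evidence (weight is at least 52).
    (i): 44 < 52 [not met]
  Not every element is met, so the shareholder fails to carry Stage III.3.
The board prevails on this issue.
Per-issue: Issue I → board; Issue II → board; Issue III → board. The shareholder must prevail on at least one issue; overall, the board prevails.

board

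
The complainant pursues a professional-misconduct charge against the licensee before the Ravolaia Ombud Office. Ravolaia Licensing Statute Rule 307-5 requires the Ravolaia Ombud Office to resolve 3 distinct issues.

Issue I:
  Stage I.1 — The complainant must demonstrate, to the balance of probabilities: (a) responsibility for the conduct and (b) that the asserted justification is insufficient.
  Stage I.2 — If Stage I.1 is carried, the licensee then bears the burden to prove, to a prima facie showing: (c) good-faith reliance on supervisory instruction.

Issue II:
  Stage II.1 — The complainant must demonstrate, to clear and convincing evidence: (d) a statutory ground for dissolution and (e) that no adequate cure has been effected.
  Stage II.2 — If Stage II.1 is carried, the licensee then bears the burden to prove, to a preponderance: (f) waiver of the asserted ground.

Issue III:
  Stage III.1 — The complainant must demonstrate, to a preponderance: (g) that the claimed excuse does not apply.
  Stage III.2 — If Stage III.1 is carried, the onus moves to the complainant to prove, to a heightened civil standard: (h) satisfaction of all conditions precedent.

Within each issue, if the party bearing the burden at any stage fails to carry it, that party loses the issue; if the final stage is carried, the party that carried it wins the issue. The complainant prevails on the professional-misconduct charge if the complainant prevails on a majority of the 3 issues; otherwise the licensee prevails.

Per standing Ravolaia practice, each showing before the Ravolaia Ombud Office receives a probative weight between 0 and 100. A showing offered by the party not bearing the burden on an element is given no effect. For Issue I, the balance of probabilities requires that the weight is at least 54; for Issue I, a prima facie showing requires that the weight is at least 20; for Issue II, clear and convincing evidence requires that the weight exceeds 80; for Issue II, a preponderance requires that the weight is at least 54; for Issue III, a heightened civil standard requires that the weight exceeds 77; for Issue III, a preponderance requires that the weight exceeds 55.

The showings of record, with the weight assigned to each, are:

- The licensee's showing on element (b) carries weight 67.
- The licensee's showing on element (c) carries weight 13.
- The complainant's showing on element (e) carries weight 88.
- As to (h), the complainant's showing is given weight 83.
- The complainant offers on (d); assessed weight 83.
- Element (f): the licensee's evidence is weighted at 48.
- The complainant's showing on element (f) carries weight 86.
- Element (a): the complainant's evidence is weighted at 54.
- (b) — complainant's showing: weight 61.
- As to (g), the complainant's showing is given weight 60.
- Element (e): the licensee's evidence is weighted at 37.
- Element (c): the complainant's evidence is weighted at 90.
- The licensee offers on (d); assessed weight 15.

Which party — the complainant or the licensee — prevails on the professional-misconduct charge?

— Issue I —
Stage I.1 — burden on complainant; standard: the balance of probabilities (weight is at least 54).
    (a): 54 ≥ 54 [met]
    (b): 61 (licensee's 67 disregarded) ≥ 54 [met]
  All elements met. The burden passes to the licensee.
Stage I.2 — burden on licensee; standard: a prima facie showing (weight is at least 20).
    (c): 13 (complainant's 90 disregarded) < 20 [not met]
  The licensee does not carry Stage I.2.
So the complainant prevails on this issue.
— Issue II —
Stage II.1 (complainant, clear and convincing evidence, weight exceeds 80): (d) 83 (licensee's 15 disregarded) > 80 — meets; (e) 88 (licensee's 37 disregarded) > 80 — meets.
  The complainant carries Stage II.1; the licensee now bears the burden.
Stage II.2 (licensee, a preponderance, weight is at least 54): (f) 48 (complainant's 86 disregarded) < 54 — fails.
  The licensee does not carry Stage II.2.
The analysis ends at Stage II.2; the complainant prevails on this issue.
— Issue III —
Stage III.1 (complainant, a preponderance, weight exceeds 55): (g) 60 > 55 — meets.
  All elements met. The complainant retains the burden for Stage III.2.
Stage III.2 (complainant, a heightened civil standard, weight exceeds 77): (h) 83 > 77 — meets.
  The complainant carries the last stage.
Every stage carried; the complainant prevails on this issue.
Per-issue: Issue I → complainant; Issue II → complainant; Issue III → complainant. The complainant must prevail on a majority of issues; overall, the complainant prevails.

complainant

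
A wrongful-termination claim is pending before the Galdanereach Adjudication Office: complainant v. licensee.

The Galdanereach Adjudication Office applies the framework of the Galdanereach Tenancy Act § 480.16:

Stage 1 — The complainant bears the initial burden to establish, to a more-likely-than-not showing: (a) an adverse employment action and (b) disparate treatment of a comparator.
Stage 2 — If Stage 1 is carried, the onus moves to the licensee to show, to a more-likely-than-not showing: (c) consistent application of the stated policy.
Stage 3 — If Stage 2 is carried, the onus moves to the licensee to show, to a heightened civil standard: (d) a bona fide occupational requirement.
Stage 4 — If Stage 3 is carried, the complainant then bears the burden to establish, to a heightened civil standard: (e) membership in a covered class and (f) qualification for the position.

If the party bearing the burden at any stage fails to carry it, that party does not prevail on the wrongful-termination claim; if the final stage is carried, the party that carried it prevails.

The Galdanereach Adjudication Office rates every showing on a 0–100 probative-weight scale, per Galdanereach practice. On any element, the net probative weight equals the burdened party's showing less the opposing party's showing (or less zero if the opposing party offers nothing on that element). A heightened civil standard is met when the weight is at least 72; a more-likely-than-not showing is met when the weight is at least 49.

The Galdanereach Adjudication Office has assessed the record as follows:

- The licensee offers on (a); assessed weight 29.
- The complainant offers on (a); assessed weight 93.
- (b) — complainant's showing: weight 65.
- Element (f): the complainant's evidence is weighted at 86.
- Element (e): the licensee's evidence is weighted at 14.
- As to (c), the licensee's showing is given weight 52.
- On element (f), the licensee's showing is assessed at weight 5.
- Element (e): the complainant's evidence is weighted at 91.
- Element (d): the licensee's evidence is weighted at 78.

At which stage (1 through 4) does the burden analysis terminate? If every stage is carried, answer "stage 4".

At Stage 1 the complainant must meet a more-likely-than-not showing (weight is at least 49): on (a) the weight is 93 less the opposing 29 gives net 64, which does reach 49, so (a) meets the standard; on (b) the weight is 65, ≥ 49, so (b) meets the standard.
  Stage 1 carried; the burden shifts to the licensee.
At Stage 2 the licensee must meet a more-likely-than-not showing (weight is at least 49): on (c) the weight is 52, which does reach 49, so (c) meets the standard.
  All elements met. The licensee retains the burden for Stage 3.
At Stage 3 the licensee must meet a heightened civil standard (weight is at least 72): on (d) the weight is 78, ≥ 72, so (d) meets the standard.
  Stage 3 is satisfied; the onus moves to the complainant.
At Stage 4 the complainant must meet a heightened civil standard (weight is at least 72): on (e) the weight is 91 less the opposing 14 gives net 77, ≥ 72, so (e) meets the standard; on (f) the weight is 86 less the opposing 5 gives net 81, which does reach 72, so (f) meets the standard.
  The complainant carries the last stage.
All stages carried — the complainant prevails.

stage 4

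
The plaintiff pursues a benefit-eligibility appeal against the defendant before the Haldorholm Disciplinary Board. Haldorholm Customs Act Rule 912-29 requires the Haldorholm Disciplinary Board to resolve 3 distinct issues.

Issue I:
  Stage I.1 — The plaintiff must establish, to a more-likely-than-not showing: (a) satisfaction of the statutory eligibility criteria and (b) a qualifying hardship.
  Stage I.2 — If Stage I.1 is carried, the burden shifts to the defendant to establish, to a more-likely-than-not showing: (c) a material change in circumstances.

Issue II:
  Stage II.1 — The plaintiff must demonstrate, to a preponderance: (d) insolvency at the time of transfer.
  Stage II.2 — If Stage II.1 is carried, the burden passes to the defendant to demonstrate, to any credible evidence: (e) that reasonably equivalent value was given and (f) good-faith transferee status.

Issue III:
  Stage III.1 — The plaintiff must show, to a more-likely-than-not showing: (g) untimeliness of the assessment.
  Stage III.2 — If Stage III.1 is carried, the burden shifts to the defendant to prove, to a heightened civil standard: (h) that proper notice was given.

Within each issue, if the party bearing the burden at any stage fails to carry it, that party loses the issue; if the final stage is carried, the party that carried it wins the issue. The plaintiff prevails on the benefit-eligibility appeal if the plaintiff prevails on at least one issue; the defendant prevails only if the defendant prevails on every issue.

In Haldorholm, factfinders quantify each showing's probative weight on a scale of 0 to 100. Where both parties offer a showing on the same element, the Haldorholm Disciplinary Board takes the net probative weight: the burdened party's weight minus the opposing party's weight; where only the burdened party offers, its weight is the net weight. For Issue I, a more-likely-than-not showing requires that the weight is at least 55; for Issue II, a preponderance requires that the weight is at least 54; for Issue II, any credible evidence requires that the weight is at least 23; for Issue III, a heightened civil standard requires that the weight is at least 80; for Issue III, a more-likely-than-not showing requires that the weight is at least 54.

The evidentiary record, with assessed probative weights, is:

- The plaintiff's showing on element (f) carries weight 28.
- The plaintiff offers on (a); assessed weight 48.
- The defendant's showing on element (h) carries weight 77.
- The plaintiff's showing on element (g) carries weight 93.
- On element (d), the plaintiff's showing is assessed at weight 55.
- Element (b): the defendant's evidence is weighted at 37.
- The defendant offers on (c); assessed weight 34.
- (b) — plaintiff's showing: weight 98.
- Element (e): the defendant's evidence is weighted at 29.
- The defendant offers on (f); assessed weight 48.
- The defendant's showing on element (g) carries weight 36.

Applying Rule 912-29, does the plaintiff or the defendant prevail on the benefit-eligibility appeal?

— Issue I —
At Stage I.1 the plaintiff must meet a more-likely-than-not showing (weight is at least 55): on (a) the weight is 48, < 55, so (a) does not meet the standard; on (b) the weight is 98 less the opposing 37 gives net 61, ≥ 55, so (b) meets the standard.
  The plaintiff does not carry Stage I.1.
So the defendant prevails on this issue.
— Issue II —
Stage II.1 — burden on plaintiff; standard: a preponderance (weight is at least 54).
    (d): 55 ≥ 54 [met]
  Stage II.1 carried; the burden shifts to the defendant.
Stage II.2 — burden on defendant; standard: any credible evidence (weight is at least 23).
    (e): 29 ≥ 23 [met]
    (f): 48 − 28 = 20 < 23 [not met]
  Not every element is met, so the defendant fails to carry Stage II.2.
So the plaintiff prevails on this issue.
— Issue III —
Stage III.1 (plaintiff, a more-likely-than-not showing, weight is at least 54): (g) net 93−36=57 ≥ 54 — meets.
  Stage III.1 carried; the burden shifts to the defendant.
Stage III.2 (defendant, a heightened civil standard, weight is at least 80): (h) 77 < 80 — fails.
  Stage III.2 not carried; the defendant fails its burden.
So the plaintiff prevails on this issue.
Per-issue: Issue I → defendant; Issue II → plaintiff; Issue III → plaintiff. The plaintiff must prevail on at least one issue; overall, the plaintiff prevails.

plaintiff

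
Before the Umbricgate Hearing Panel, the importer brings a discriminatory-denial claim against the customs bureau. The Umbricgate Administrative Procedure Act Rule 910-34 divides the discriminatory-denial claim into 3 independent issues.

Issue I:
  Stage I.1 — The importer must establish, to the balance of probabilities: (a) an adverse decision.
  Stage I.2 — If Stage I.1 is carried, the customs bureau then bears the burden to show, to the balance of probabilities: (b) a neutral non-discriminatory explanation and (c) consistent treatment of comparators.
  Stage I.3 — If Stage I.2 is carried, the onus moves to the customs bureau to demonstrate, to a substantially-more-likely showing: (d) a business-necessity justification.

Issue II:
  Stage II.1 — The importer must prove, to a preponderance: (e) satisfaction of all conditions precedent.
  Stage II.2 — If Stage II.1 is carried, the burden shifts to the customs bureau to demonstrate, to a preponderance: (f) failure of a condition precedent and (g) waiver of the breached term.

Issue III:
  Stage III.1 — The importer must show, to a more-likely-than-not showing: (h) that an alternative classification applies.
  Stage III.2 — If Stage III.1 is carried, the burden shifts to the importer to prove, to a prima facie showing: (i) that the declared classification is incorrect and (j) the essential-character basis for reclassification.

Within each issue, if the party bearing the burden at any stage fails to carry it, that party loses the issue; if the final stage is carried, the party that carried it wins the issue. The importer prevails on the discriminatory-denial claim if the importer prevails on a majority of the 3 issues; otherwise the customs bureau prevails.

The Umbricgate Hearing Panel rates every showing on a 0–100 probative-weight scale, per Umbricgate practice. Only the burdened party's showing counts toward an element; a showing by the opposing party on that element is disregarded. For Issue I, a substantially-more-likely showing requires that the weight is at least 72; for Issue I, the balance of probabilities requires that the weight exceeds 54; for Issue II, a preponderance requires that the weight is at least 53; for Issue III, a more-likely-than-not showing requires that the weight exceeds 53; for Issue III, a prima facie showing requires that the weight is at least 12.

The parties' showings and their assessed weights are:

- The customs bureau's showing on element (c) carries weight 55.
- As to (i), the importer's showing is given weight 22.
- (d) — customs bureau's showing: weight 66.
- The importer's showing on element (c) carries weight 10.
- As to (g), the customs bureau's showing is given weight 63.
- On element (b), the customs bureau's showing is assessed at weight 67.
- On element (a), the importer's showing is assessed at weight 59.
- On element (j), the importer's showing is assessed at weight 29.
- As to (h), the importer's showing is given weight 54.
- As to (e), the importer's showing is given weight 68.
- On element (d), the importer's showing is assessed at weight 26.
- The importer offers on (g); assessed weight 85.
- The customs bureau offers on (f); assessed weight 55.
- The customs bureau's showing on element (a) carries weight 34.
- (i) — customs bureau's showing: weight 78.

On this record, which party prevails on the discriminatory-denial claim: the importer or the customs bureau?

— Issue I —
At Stage I.1 the importer must meet the balance of probabilities (weight exceeds 54): on (a) the weight is 59 (the customs bureau's 34 is given no effect), > 54, so (a) meets the standard.
  Stage I.1 carried; the burden shifts to the customs bureau.
At Stage I.2 the customs bureau must meet the balance of probabilities (weight exceeds 54): on (b) the weight is 67, which does exceed 54, so (b) meets the standard; on (c) the weight is 55 (the importer's 10 is given no effect), which does exceed 54, so (c) meets the standard.
  All elements met. The customs bureau retains the burden for Stage I.3.
At Stage I.3 the customs bureau must meet a substantially-more-likely showing (weight is at least 72): on (d) the weight is 66 (the importer's 26 is given no effect), < 72, so (d) does not meet the standard.
  Not every element is met, so the customs bureau fails to carry Stage I.3.
The analysis ends at Stage I.3; the importer prevails on this issue.
— Issue II —
Stage II.1 (importer, a preponderance, weight is at least 53): (e) 68 ≥ 53 — meets.
  Stage II.1 carried; the burden shifts to the customs bureau.
Stage II.2 (customs bureau, a preponderance, weight is at least 53): (f) 55 ≥ 53 — meets; (g) 63 (importer's 85 disregarded) ≥ 53 — meets.
  All elements met at the final stage.
All stages carried — the customs bureau prevails on this issue.
— Issue III —
Stage III.1 (importer, a more-likely-than-not showing, weight exceeds 53): (h) 54 > 53 — meets.
  All elements met. The importer retains the burden for Stage III.2.
Stage III.2 (importer, a prima facie showing, weight is at least 12): (i) 22 (customs bureau's 78 disregarded) ≥ 12 — meets; (j) 29 ≥ 12 — meets.
  The importer carries the last stage.
Every stage carried; the importer prevails on this issue.
Per-issue: Issue I → importer; Issue II → customs bureau; Issue III → importer. The importer must prevail on a majority of issues; overall, the importer prevails.

importer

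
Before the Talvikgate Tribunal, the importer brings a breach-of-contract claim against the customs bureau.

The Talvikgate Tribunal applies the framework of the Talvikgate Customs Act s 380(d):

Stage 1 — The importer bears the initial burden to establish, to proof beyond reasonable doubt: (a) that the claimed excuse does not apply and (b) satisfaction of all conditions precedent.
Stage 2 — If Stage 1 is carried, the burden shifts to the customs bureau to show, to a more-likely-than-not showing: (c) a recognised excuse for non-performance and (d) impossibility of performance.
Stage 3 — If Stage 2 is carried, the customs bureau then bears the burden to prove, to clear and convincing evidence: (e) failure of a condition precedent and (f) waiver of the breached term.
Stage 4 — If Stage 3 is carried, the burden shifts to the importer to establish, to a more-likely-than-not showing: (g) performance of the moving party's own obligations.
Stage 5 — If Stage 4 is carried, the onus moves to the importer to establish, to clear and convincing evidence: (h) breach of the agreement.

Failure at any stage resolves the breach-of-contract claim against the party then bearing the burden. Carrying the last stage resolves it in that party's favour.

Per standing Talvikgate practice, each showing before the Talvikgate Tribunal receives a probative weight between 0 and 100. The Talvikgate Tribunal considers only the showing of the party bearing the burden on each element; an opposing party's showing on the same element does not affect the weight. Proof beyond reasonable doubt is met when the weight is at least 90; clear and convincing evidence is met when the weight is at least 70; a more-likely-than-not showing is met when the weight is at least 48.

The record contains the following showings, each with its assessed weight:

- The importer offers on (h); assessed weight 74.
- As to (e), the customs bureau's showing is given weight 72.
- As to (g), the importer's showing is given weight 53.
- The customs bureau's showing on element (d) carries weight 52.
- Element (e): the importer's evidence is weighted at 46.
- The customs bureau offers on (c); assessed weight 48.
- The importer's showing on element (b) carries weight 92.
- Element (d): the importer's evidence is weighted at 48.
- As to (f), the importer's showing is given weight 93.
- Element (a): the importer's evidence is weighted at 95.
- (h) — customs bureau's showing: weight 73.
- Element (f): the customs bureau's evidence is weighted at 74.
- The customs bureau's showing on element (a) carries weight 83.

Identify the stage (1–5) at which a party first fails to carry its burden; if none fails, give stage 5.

At Stage 1 the importer must meet proof beyond reasonable doubt (weight is at least 90): on (a) the weight is 95 (the customs bureau's 83 is given no effect), ≥ 90, so (a) meets the standard; on (b) the weight is 92, ≥ 90, so (b) meets the standard.
  Stage 1 carried; the burden shifts to the customs bureau.
At Stage 2 the customs bureau must meet a more-likely-than-not showing (weight is at least 48): on (c) the weight is 48, ≥ 48, so (c) meets the standard; on (d) the weight is 52 (the importer's 48 is given no effect), ≥ 48, so (d) meets the standard.
  Stage 2 carried; the burden remains with the customs bureau.
At Stage 3 the customs bureau must meet clear and convincing evidence (weight is at least 70): on (e) the weight is 72 (the importer's 46 is given no effect), which does reach 70, so (e) meets the standard; on (f) the weight is 74 (the importer's 93 is given no effect), which does reach 70, so (f) meets the standard.
  Stage 3 carried; the burden shifts to the importer.
At Stage 4 the importer must meet a more-likely-than-not showing (weight is at least 48): on (g) the weight is 53, which does reach 48, so (g) meets the standard.
  Stage 4 is satisfied; the importer continues to bear the burden.
At Stage 5 the importer must meet clear and convincing evidence (weight is at least 70): on (h) the weight is 74 (the customs bureau's 73 is given no effect), which does reach 70, so (h) meets the standard.
  Stage 5 carried; the final stage is satisfied.
With every stage satisfied, the importer prevails.

stage 5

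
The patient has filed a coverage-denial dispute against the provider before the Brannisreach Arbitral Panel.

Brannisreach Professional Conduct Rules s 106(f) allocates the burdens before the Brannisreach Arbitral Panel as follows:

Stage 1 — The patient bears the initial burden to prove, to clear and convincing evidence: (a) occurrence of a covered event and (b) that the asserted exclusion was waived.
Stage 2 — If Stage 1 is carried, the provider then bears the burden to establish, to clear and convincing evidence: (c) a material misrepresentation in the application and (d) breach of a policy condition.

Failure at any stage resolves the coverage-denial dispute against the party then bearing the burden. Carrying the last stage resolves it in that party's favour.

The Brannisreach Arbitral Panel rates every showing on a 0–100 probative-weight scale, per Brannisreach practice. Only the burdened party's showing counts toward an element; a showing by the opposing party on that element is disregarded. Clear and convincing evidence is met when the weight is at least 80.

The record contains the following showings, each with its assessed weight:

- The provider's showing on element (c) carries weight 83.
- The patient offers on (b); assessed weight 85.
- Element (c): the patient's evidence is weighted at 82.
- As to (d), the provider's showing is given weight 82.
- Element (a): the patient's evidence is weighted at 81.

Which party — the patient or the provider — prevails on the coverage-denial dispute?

provider

At Stage 1 the patient must meet clear and convincing evidence (weight is at least 80): on (a) the weight is 81, ≥ 80, so (a) meets the standard; on (b) the weight is 85, ≥ 80, so (b) meets the standard.
  The patient carries Stage 1; the provider now bears the burden.
At Stage 2 the provider must meet clear and convincing evidence (weight is at least 80): on (c) the weight is 83 (the patient's 82 is given no effect), which does reach 80, so (c) meets the standard; on (d) the weight is 82, which does reach 80, so (d) meets the standard.
  The provider carries the last stage.
Every stage carried; the provider prevails.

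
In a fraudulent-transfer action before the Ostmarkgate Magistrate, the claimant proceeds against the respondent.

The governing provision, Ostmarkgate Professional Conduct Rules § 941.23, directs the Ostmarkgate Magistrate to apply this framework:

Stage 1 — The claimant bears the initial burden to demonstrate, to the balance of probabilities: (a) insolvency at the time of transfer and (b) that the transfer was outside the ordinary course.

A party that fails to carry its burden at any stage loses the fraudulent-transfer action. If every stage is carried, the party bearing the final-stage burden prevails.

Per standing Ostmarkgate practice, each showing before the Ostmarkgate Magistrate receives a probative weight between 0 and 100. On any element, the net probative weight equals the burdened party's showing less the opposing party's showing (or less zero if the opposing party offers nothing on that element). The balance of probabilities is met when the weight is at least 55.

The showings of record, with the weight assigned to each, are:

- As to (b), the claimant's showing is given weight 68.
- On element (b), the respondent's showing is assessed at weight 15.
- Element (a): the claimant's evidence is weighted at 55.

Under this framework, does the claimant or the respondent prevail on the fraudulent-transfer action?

Stage 1 — burden on claimant; standard: the balance of probabilities (weight is at least 55).
    (a): 55 ≥ 55 [met]
    (b): 68 − 15 = 53 < 55 [not met]
  Not every element is met, so the claimant fails to carry Stage 1.
So the respondent prevails.

respondent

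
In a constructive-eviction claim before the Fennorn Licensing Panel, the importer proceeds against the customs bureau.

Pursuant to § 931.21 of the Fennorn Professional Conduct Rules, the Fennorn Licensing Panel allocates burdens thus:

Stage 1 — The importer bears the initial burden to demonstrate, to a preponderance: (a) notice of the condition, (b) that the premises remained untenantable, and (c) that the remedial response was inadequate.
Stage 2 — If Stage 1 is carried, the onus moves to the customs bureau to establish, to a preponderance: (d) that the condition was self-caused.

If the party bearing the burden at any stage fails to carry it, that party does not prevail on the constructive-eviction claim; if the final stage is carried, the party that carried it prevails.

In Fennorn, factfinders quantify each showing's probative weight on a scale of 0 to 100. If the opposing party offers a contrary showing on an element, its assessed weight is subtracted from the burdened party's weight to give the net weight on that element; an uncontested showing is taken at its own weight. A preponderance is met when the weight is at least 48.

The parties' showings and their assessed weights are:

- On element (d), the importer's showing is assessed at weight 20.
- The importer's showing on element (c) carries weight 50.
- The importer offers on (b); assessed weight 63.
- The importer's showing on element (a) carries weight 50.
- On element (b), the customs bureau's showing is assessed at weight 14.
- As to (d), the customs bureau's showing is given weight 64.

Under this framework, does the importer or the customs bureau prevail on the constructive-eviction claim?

At Stage 1 the importer must meet a preponderance (weight is at least 48): on (a) the weight is 50, which does reach 48, so (a) meets the standard; on (b) the weight is 63 less the opposing 14 gives net 49, which does reach 48, so (b) meets the standard; on (c) the weight is 50, which does reach 48, so (c) meets the standard.
  Stage 1 carried; the burden shifts to the customs bureau.
At Stage 2 the customs bureau must meet a preponderance (weight is at least 48): on (d) the weight is 64 less the opposing 20 gives net 44, < 48, so (d) does not meet the standard.
  The customs bureau does not carry Stage 2.
The importer prevails.

importer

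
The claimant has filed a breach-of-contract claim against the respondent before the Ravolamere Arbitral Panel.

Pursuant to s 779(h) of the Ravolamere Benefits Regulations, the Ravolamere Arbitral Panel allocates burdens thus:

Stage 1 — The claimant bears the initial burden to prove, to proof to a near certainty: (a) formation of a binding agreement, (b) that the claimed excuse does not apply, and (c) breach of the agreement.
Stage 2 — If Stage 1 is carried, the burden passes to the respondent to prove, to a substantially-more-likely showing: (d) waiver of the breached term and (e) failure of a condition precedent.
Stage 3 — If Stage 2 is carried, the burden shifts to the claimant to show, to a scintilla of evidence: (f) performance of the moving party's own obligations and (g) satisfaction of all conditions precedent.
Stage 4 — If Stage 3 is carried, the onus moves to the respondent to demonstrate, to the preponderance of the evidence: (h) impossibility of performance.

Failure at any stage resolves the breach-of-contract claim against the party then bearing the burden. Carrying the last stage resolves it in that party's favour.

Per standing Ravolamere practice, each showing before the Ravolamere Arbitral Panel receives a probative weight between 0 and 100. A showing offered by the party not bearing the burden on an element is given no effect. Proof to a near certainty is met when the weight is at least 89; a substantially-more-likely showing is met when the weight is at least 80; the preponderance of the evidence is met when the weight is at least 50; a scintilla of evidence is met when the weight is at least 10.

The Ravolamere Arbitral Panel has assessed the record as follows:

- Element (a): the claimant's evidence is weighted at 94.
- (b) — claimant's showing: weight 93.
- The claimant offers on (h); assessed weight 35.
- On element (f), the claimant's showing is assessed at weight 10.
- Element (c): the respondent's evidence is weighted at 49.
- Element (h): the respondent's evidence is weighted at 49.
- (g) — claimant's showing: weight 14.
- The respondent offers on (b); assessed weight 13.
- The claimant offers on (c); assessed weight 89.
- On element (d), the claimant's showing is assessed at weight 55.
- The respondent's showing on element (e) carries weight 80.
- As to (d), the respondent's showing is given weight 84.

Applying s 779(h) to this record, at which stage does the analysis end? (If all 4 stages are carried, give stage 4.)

Stage 1 — burden on claimant; standard: proof to a near certainty (weight is at least 89).
    (a): 94 ≥ 89 [met]
    (b): 93 (respondent's 13 disregarded) ≥ 89 [met]
    (c): 89 (respondent's 49 disregarded) ≥ 89 [met]
  All elements met. The burden passes to the respondent.
Stage 2 — burden on respondent; standard: a substantially-more-likely showing (weight is at least 80).
    (d): 84 (claimant's 55 disregarded) ≥ 80 [met]
    (e): 80 ≥ 80 [met]
  The respondent carries Stage 2; the claimant now bears the burden.
Stage 3 — burden on claimant; standard: a scintilla of evidence (weight is at least 10).
    (f): 10 ≥ 10 [met]
    (g): 14 ≥ 10 [met]
  All elements met. The burden passes to the respondent.
Stage 4 — burden on respondent; standard: the preponderance of the evidence (weight is at least 50).
    (h): 49 (claimant's 35 disregarded) < 50 [not met]
  Stage 4 not carried; the respondent fails its burden.
The analysis ends at Stage 4; the claimant prevails.

stage 4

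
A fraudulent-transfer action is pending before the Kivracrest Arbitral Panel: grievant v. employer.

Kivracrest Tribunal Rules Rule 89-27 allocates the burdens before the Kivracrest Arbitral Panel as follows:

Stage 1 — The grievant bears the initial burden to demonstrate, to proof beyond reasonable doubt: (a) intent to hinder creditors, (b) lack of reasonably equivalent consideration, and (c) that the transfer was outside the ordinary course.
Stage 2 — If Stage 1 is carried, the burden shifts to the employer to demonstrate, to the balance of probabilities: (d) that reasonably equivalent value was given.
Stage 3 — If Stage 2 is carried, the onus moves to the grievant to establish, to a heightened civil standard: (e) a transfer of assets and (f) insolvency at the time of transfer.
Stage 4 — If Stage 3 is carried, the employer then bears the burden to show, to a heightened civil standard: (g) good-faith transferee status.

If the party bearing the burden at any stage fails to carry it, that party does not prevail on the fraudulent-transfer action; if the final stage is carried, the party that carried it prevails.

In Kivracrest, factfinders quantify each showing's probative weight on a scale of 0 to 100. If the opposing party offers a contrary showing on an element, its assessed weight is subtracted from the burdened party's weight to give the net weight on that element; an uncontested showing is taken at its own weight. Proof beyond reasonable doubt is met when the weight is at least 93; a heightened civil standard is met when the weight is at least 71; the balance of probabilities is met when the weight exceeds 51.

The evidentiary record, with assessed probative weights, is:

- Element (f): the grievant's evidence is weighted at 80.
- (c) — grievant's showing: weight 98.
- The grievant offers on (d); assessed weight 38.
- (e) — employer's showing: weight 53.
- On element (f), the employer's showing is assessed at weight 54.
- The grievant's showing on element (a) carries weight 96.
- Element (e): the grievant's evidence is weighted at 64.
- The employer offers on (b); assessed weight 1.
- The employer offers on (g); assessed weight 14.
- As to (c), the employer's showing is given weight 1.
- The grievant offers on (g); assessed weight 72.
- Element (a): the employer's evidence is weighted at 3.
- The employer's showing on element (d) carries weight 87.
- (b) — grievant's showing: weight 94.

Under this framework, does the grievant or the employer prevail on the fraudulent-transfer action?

Stage 1 — burden on grievant; standard: proof beyond reasonable doubt (weight is at least 93).
    (a): 96 − 3 = 93 ≥ 93 [met]
    (b): 94 − 1 = 93 ≥ 93 [met]
    (c): 98 − 1 = 97 ≥ 93 [met]
  Stage 1 is satisfied; the onus moves to the employer.
Stage 2 — burden on employer; standard: the balance of probabilities (weight exceeds 51).
    (d): 87 − 38 = 49 ≤ 51 [not met]
  Not every element is met, so the employer fails to carry Stage 2.
The analysis ends at Stage 2; the grievant prevails.

grievant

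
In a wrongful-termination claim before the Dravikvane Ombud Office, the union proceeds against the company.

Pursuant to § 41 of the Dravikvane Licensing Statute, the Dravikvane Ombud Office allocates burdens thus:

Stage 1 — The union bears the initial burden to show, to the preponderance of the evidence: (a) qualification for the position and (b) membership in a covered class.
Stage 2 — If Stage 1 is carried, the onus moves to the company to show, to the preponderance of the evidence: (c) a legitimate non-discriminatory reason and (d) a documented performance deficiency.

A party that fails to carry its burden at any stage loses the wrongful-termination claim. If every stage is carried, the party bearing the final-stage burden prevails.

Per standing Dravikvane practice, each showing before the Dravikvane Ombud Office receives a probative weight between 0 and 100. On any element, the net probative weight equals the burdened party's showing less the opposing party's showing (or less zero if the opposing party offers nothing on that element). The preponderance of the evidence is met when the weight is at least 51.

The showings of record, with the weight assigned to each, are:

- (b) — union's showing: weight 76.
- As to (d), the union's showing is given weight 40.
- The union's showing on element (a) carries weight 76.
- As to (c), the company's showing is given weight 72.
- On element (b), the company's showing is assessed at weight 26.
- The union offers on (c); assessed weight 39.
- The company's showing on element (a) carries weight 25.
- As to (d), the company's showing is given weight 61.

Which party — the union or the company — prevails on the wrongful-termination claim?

At Stage 1 the union must meet the preponderance of the evidence (weight is at least 51): on (a) the weight is 76 less the opposing 25 gives net 51, ≥ 51, so (a) meets the standard; on (b) the weight is 76 less the opposing 26 gives net 50, which does not reach 51, so (b) does not meet the standard.
  Stage 1 not carried; the union fails its burden.
So the company prevails.

company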